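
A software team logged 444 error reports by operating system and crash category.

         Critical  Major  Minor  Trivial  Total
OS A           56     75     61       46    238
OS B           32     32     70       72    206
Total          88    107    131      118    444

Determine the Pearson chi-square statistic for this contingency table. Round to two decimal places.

28.01

Grand total N = 444.
Expected counts (row total × column total / N):
  OS A, Critical: 238×88/444 = 47.171
  OS A, Major: 238×107/444 = 57.356
  OS A, Minor: 238×131/444 = 70.221
  OS A, Trivial: 238×118/444 = 63.252
  OS B, Critical: 206×88/444 = 40.829
  OS B, Major: 206×107/444 = 49.644
  OS B, Minor: 206×131/444 = 60.779
  OS B, Trivial: 206×118/444 = 54.748
Contributions (O − E)²/E:
  (56 − 47.171)²/47.171 = 1.6525
  (75 − 57.356)²/57.356 = 5.4277
  (61 − 70.221)²/70.221 = 1.2108
  (46 − 63.252)²/63.252 = 4.7055
  (32 − 40.829)²/40.829 = 1.9092
  (32 − 49.644)²/49.644 = 6.2709
  (70 − 60.779)²/60.779 = 1.3990
  (72 − 54.748)²/54.748 = 5.4364
χ² = 1.6525 + 5.4277 + 1.2108 + 4.7055 + 1.9092 + 6.2709 + 1.3990 + 5.4364 = 28.01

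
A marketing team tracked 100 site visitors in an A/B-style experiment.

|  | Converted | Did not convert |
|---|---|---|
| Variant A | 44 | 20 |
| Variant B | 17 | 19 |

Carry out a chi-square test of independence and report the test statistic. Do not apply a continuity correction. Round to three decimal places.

4.488

Row totals: 64, 36. Column totals: 61, 39. Grand total N = 100.
Expected counts (row total × column total / N):
  Variant A, Converted: 64×61/100 = 39.0400
  Variant A, Did not convert: 64×39/100 = 24.9600
  Variant B, Converted: 36×61/100 = 21.9600
  Variant B, Did not convert: 36×39/100 = 14.0400
Contributions (O − E)²/E:
  (44 − 39.0400)²/39.0400 = 0.6302
  (20 − 24.9600)²/24.9600 = 0.9856
  (17 − 21.9600)²/21.9600 = 1.1203
  (19 − 14.0400)²/14.0400 = 1.7523
χ² = 0.6302 + 0.9856 + 1.1203 + 1.7523 = 4.488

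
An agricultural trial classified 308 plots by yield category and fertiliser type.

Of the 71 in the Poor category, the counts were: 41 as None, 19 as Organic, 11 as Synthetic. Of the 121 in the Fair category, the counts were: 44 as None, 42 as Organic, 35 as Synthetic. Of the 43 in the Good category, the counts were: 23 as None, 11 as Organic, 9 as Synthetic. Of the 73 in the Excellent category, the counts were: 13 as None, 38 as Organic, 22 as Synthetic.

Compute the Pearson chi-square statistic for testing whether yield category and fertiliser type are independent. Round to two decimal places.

Row totals: 71, 121, 43, 73. Column totals: 121, 110, 77. Grand total N = 308.
Expected counts (row total × column total / N):
  Poor, None: 71×121/308 = 27.893
  Poor, Organic: 71×110/308 = 25.357
  Poor, Synthetic: 71×77/308 = 17.750
  Fair, None: 121×121/308 = 47.536
  Fair, Organic: 121×110/308 = 43.214
  Fair, Synthetic: 121×77/308 = 30.250
  Good, None: 43×121/308 = 16.893
  Good, Organic: 43×110/308 = 15.357
  Good, Synthetic: 43×77/308 = 10.750
  Excellent, None: 73×121/308 = 28.679
  Excellent, Organic: 73×110/308 = 26.071
  Excellent, Synthetic: 73×77/308 = 18.250
Contributions (O − E)²/E:
  (41 − 27.893)²/27.893 = 6.1590
  (19 − 25.357)²/25.357 = 1.5937
  (11 − 17.750)²/17.750 = 2.5669
  (44 − 47.536)²/47.536 = 0.2630
  (42 − 43.214)²/43.214 = 0.0341
  (35 − 30.250)²/30.250 = 0.7459
  (23 − 16.893)²/16.893 = 2.2077
  (11 − 15.357)²/15.357 = 1.2361
  (9 − 10.750)²/10.750 = 0.2849
  (13 − 28.679)²/28.679 = 8.5718
  (38 − 26.071)²/26.071 = 5.4582
  (22 − 18.250)²/18.250 = 0.7705
χ² = 6.1590 + 1.5937 + 2.5669 + 0.2630 + 0.0341 + 0.7459 + 2.2077 + 1.2361 + 0.2849 + 8.5718 + 5.4582 + 0.7705 = 29.89

29.89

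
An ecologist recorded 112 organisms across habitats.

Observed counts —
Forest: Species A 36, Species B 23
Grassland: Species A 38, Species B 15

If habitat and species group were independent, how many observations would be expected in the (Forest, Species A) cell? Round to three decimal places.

Row total (Forest) = 59; column total (Species A) = 74; grand total N = 112.
Expected count = (row total × column total) / N = 59 × 74 / 112 = 38.982.

38.982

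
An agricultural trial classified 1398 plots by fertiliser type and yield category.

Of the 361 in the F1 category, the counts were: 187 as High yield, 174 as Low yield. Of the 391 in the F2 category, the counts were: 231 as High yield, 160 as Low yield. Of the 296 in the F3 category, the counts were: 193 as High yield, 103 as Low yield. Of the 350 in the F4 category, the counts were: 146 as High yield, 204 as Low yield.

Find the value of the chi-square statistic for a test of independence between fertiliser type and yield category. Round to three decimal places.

40.994

Row totals: 361, 391, 296, 350. Column totals: 757, 641. Grand total N = 1398.
Expected counts (row total × column total / N):
  F1, High yield: 361×757/1398 = 195.4771
  F1, Low yield: 361×641/1398 = 165.5229
  F2, High yield: 391×757/1398 = 211.7217
  F2, Low yield: 391×641/1398 = 179.2783
  F3, High yield: 296×757/1398 = 160.2804
  F3, Low yield: 296×641/1398 = 135.7196
  F4, High yield: 350×757/1398 = 189.5207
  F4, Low yield: 350×641/1398 = 160.4793
Contributions (O − E)²/E:
  (187 − 195.4771)²/195.4771 = 0.3676
  (174 − 165.5229)²/165.5229 = 0.4341
  (231 − 211.7217)²/211.7217 = 1.7554
  (160 − 179.2783)²/179.2783 = 2.0730
  (193 − 160.2804)²/160.2804 = 6.6794
  (103 − 135.7196)²/135.7196 = 7.8881
  (146 − 189.5207)²/189.5207 = 9.9939
  (204 − 160.4793)²/160.4793 = 11.8025
χ² = 0.3676 + 0.4341 + 1.7554 + 2.0730 + 6.6794 + 7.8881 + 9.9939 + 11.8025 = 40.994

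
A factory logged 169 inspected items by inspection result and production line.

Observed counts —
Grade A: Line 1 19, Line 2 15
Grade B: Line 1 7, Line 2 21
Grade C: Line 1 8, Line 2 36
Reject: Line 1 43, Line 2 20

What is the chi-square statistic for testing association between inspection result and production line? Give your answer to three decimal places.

Row totals: 34, 28, 44, 63. Column totals: 77, 92. Grand total N = 169.
Expected counts (row total × column total / N):
  Grade A, Line 1: 34×77/169 = 15.4911
  Grade A, Line 2: 34×92/169 = 18.5089
  Grade B, Line 1: 28×77/169 = 12.7574
  Grade B, Line 2: 28×92/169 = 15.2426
  Grade C, Line 1: 44×77/169 = 20.0473
  Grade C, Line 2: 44×92/169 = 23.9527
  Reject, Line 1: 63×77/169 = 28.7041
  Reject, Line 2: 63×92/169 = 34.2959
Contributions (O − E)²/E:
  (19 − 15.4911)²/15.4911 = 0.7948
  (15 − 18.5089)²/18.5089 = 0.6652
  (7 − 12.7574)²/12.7574 = 2.5983
  (21 − 15.2426)²/15.2426 = 2.1747
  (8 − 20.0473)²/20.0473 = 7.2397
  (36 − 23.9527)²/23.9527 = 6.0593
  (43 − 28.7041)²/28.7041 = 7.1200
  (20 − 34.2959)²/34.2959 = 5.9591
χ² = 0.7948 + 0.6652 + 2.5983 + 2.1747 + 7.2397 + 6.0593 + 7.1200 + 5.9591 = 32.611

32.611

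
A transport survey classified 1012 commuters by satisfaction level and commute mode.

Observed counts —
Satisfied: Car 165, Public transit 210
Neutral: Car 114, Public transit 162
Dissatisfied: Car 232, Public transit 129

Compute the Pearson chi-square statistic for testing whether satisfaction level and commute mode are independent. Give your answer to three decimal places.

Row totals: 375, 276, 361. Column totals: 511, 501. Grand total N = 1012.
Expected counts (row total × column total / N):
  Satisfied, Car: 375×511/1012 = 189.3528
  Satisfied, Public transit: 375×501/1012 = 185.6472
  Neutral, Car: 276×511/1012 = 139.3636
  Neutral, Public transit: 276×501/1012 = 136.6364
  Dissatisfied, Car: 361×511/1012 = 182.2836
  Dissatisfied, Public transit: 361×501/1012 = 178.7164
Contributions (O − E)²/E:
  (165 − 189.3528)²/189.3528 = 3.1320
  (210 − 185.6472)²/185.6472 = 3.1945
  (114 − 139.3636)²/139.3636 = 4.6161
  (162 − 136.6364)²/136.6364 = 4.7082
  (232 − 182.2836)²/182.2836 = 13.5598
  (129 − 178.7164)²/178.7164 = 13.8304
χ² = 3.1320 + 3.1945 + 4.6161 + 4.7082 + 13.5598 + 13.8304 = 43.041

43.041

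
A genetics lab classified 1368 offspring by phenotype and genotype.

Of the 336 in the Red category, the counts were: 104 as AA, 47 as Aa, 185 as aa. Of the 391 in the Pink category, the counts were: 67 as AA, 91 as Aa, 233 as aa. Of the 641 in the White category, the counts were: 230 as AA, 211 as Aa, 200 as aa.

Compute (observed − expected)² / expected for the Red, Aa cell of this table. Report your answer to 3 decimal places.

Row total (Red) = 336; column total (Aa) = 349; N = 1368.
Expected count E = 336 × 349 / 1368 = 85.7193.
Contribution = (O − E)²/E = (47 − 85.7193)² / 85.7193 = 17.489.

17.489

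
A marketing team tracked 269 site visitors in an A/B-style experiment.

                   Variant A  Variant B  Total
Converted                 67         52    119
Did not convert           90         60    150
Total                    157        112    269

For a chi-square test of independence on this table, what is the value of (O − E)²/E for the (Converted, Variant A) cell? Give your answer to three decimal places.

0.087

Row total (Converted) = 119; column total (Variant A) = 157; N = 269.
Expected count E = 119 × 157 / 269 = 69.4535.
Contribution = (O − E)²/E = (67 − 69.4535)² / 69.4535 = 0.087.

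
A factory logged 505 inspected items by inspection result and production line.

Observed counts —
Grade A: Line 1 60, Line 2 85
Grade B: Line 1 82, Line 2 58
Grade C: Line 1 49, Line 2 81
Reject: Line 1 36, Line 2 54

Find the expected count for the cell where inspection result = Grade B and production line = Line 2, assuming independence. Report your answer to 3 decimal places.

77.069

Row total (Grade B) = 140; column total (Line 2) = 278; grand total N = 505.
Expected count = (row total × column total) / N = 140 × 278 / 505 = 77.069.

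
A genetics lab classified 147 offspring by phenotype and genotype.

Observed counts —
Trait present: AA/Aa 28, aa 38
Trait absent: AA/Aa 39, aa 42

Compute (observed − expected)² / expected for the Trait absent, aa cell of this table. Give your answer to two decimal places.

0.10

Row total (Trait absent) = 81; column total (aa) = 80; N = 147.
Expected count E = 81 × 80 / 147 = 44.082.
Contribution = (O − E)²/E = (42 − 44.082)² / 44.082 = 0.10.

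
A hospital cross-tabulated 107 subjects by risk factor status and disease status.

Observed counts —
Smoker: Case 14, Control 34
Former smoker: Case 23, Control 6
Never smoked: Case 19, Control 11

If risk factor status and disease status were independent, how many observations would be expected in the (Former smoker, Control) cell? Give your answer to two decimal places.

Row total (Former smoker) = 29; column total (Control) = 51; grand total N = 107.
Expected count = (row total × column total) / N = 29 × 51 / 107 = 13.82.

13.82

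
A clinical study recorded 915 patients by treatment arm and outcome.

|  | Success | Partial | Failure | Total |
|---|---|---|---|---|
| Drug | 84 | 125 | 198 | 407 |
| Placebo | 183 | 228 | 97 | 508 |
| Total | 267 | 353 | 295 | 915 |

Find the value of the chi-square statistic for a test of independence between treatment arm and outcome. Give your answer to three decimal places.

91.305

Grand total N = 915.
Expected counts (row total × column total / N):
  Drug, Success: 407×267/915 = 118.7639
  Drug, Partial: 407×353/915 = 157.0175
  Drug, Failure: 407×295/915 = 131.2186
  Placebo, Success: 508×267/915 = 148.2361
  Placebo, Partial: 508×353/915 = 195.9825
  Placebo, Failure: 508×295/915 = 163.7814
Contributions (O − E)²/E:
  (84 − 118.7639)²/118.7639 = 10.1759
  (125 − 157.0175)²/157.0175 = 6.5287
  (198 − 131.2186)²/131.2186 = 33.9872
  (183 − 148.2361)²/148.2361 = 8.1527
  (228 − 195.9825)²/195.9825 = 5.2307
  (97 − 163.7814)²/163.7814 = 27.2299
χ² = 10.1759 + 6.5287 + 33.9872 + 8.1527 + 5.2307 + 27.2299 = 91.305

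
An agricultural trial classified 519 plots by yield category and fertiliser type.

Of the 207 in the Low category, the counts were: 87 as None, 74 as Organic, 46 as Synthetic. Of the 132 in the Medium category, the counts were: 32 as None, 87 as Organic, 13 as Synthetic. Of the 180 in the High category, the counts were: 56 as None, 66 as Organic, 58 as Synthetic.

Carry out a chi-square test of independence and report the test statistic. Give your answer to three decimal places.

44.958

Row totals: 207, 132, 180. Column totals: 175, 227, 117. Grand total N = 519.
Expected counts (row total × column total / N):
  Low, None: 207×175/519 = 69.79769
  Low, Organic: 207×227/519 = 90.53757
  Low, Synthetic: 207×117/519 = 46.66474
  Medium, None: 132×175/519 = 44.50867
  Medium, Organic: 132×227/519 = 57.73410
  Medium, Synthetic: 132×117/519 = 29.75723
  High, None: 180×175/519 = 60.69364
  High, Organic: 180×227/519 = 78.72832
  High, Synthetic: 180×117/519 = 40.57803
Contributions (O − E)²/E:
  (87 − 69.79769)²/69.79769 = 4.2397
  (74 − 90.53757)²/90.53757 = 3.0207
  (46 − 46.66474)²/46.66474 = 0.0095
  (32 − 44.50867)²/44.50867 = 3.5154
  (87 − 57.73410)²/57.73410 = 14.8351
  (13 − 29.75723)²/29.75723 = 9.4365
  (56 − 60.69364)²/60.69364 = 0.3630
  (66 − 78.72832)²/78.72832 = 2.0578
  (58 − 40.57803)²/40.57803 = 7.4800
χ² = 4.2397 + 3.0207 + 0.0095 + 3.5154 + 14.8351 + 9.4365 + 0.3630 + 2.0578 + 7.4800 = 44.958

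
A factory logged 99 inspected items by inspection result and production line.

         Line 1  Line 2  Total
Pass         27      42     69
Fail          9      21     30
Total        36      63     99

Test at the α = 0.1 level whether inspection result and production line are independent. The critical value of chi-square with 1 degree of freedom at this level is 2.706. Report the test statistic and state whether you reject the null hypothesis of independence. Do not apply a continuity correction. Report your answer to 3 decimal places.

Grand total N = 99.
Expected counts (row total × column total / N):
  Pass, Line 1: 69×36/99 = 25.0909
  Pass, Line 2: 69×63/99 = 43.9091
  Fail, Line 1: 30×36/99 = 10.9091
  Fail, Line 2: 30×63/99 = 19.0909
Contributions (O − E)²/E:
  (27 − 25.0909)²/25.0909 = 0.1453
  (42 − 43.9091)²/43.9091 = 0.0830
  (9 − 10.9091)²/10.9091 = 0.3341
  (21 − 19.0909)²/19.0909 = 0.1909
χ² = 0.1453 + 0.0830 + 0.3341 + 0.1909 = 0.753
df = (2−1)(2−1) = 1. Since 0.753 < 2.706, fail to reject the null hypothesis of independence at α = 0.1.

0.753; fail to reject H₀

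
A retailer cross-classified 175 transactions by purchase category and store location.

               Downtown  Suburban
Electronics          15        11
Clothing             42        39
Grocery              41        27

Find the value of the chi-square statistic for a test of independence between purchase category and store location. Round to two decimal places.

1.10

Row totals: 26, 81, 68. Column totals: 98, 77. Grand total N = 175.
Expected counts (row total × column total / N):
  Electronics, Downtown: 26×98/175 = 14.560
  Electronics, Suburban: 26×77/175 = 11.440
  Clothing, Downtown: 81×98/175 = 45.360
  Clothing, Suburban: 81×77/175 = 35.640
  Grocery, Downtown: 68×98/175 = 38.080
  Grocery, Suburban: 68×77/175 = 29.920
Contributions (O − E)²/E:
  (15 − 14.560)²/14.560 = 0.0133
  (11 − 11.440)²/11.440 = 0.0169
  (42 − 45.360)²/45.360 = 0.2489
  (39 − 35.640)²/35.640 = 0.3168
  (41 − 38.080)²/38.080 = 0.2239
  (27 − 29.920)²/29.920 = 0.2850
χ² = 0.0133 + 0.0169 + 0.2489 + 0.3168 + 0.2239 + 0.2850 = 1.10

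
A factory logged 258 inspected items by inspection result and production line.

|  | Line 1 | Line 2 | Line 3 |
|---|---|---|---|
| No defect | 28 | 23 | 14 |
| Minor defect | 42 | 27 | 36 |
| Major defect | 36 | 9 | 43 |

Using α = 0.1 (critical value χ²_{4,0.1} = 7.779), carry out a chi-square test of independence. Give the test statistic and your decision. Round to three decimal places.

18.964; reject H₀

Row totals: 65, 105, 88. Column totals: 106, 59, 93. Grand total N = 258.
Expected counts (row total × column total / N):
  No defect, Line 1: 65×106/258 = 26.7054
  No defect, Line 2: 65×59/258 = 14.8643
  No defect, Line 3: 65×93/258 = 23.4302
  Minor defect, Line 1: 105×106/258 = 43.1395
  Minor defect, Line 2: 105×59/258 = 24.0116
  Minor defect, Line 3: 105×93/258 = 37.8488
  Major defect, Line 1: 88×106/258 = 36.1550
  Major defect, Line 2: 88×59/258 = 20.1240
  Major defect, Line 3: 88×93/258 = 31.7209
Contributions (O − E)²/E:
  (28 − 26.7054)²/26.7054 = 0.0628
  (23 − 14.8643)²/14.8643 = 4.4529
  (14 − 23.4302)²/23.4302 = 3.7955
  (42 − 43.1395)²/43.1395 = 0.0301
  (27 − 24.0116)²/24.0116 = 0.3719
  (36 − 37.8488)²/37.8488 = 0.0903
  (36 − 36.1550)²/36.1550 = 0.0007
  (9 − 20.1240)²/20.1240 = 6.1490
  (43 − 31.7209)²/31.7209 = 4.0105
χ² = 0.0628 + 4.4529 + 3.7955 + 0.0301 + 0.3719 + 0.0903 + 0.0007 + 6.1490 + 4.0105 = 18.964
df = (3−1)(3−1) = 4. Since 18.964 > 7.779, reject the null hypothesis of independence at α = 0.1.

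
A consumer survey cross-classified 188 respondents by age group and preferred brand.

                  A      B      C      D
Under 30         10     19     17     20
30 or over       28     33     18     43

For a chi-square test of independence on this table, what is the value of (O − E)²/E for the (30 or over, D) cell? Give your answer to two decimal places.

Row total (30 or over) = 122; column total (D) = 63; N = 188.
Expected count E = 122 × 63 / 188 = 40.883.
Contribution = (O − E)²/E = (43 − 40.883)² / 40.883 = 0.11.

0.11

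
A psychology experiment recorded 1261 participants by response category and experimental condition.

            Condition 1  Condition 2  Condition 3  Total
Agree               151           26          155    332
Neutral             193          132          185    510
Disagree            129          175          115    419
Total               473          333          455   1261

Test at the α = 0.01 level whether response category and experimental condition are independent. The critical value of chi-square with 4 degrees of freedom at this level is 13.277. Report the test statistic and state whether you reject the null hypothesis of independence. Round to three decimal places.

Grand total N = 1261.
Expected counts (row total × column total / N):
  Agree, Condition 1: 332×473/1261 = 124.5329
  Agree, Condition 2: 332×333/1261 = 87.6733
  Agree, Condition 3: 332×455/1261 = 119.7938
  Neutral, Condition 1: 510×473/1261 = 191.3006
  Neutral, Condition 2: 510×333/1261 = 134.6788
  Neutral, Condition 3: 510×455/1261 = 184.0206
  Disagree, Condition 1: 419×473/1261 = 157.1665
  Disagree, Condition 2: 419×333/1261 = 110.6479
  Disagree, Condition 3: 419×455/1261 = 151.1856
Contributions (O − E)²/E:
  (151 − 124.5329)²/124.5329 = 5.6251
  (26 − 87.6733)²/87.6733 = 43.3837
  (155 − 119.7938)²/119.7938 = 10.3468
  (193 − 191.3006)²/191.3006 = 0.0151
  (132 − 134.6788)²/134.6788 = 0.0533
  (185 − 184.0206)²/184.0206 = 0.0052
  (129 − 157.1665)²/157.1665 = 5.0478
  (175 − 110.6479)²/110.6479 = 37.4268
  (115 − 151.1856)²/151.1856 = 8.6609
χ² = 5.6251 + 43.3837 + 10.3468 + 0.0151 + 0.0533 + 0.0052 + 5.0478 + 37.4268 + 8.6609 = 110.565
df = (3−1)(3−1) = 4. Since 110.565 > 13.277, reject the null hypothesis of independence at α = 0.01.

110.565; reject H₀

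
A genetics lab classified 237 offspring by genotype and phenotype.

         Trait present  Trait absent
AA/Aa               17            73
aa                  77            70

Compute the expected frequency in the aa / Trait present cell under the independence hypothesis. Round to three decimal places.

Row total (aa) = 147; column total (Trait present) = 94; grand total N = 237.
Expected count = (row total × column total) / N = 147 × 94 / 237 = 58.304.

58.304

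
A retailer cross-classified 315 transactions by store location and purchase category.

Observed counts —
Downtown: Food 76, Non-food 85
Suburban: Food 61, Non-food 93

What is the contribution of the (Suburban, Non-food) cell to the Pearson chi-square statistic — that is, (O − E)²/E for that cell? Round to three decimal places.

0.411

Row total (Suburban) = 154; column total (Non-food) = 178; N = 315.
Expected count E = 154 × 178 / 315 = 87.0222.
Contribution = (O − E)²/E = (93 − 87.0222)² / 87.0222 = 0.411.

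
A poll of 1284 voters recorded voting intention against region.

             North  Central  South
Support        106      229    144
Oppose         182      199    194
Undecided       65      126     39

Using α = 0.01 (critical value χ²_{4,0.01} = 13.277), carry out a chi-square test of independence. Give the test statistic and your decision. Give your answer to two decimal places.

Row totals: 479, 575, 230. Column totals: 353, 554, 377. Grand total N = 1284.
Expected counts (row total × column total / N):
  Support, North: 479×353/1284 = 131.688
  Support, Central: 479×554/1284 = 206.671
  Support, South: 479×377/1284 = 140.641
  Oppose, North: 575×353/1284 = 158.080
  Oppose, Central: 575×554/1284 = 248.092
  Oppose, South: 575×377/1284 = 168.828
  Undecided, North: 230×353/1284 = 63.232
  Undecided, Central: 230×554/1284 = 99.237
  Undecided, South: 230×377/1284 = 67.531
Contributions (O − E)²/E:
  (106 − 131.688)²/131.688 = 5.0109
  (229 − 206.671)²/206.671 = 2.4125
  (144 − 140.641)²/140.641 = 0.0802
  (182 − 158.080)²/158.080 = 3.6195
  (199 − 248.092)²/248.092 = 9.7142
  (194 − 168.828)²/168.828 = 3.7531
  (65 − 63.232)²/63.232 = 0.0494
  (126 − 99.237)²/99.237 = 7.2177
  (39 − 67.531)²/67.531 = 12.0540
χ² = 5.0109 + 2.4125 + 0.0802 + 3.6195 + 9.7142 + 3.7531 + 0.0494 + 7.2177 + 12.0540 = 43.91
df = (3−1)(3−1) = 4. Since 43.91 > 13.277, reject the null hypothesis of independence at α = 0.01.

43.91; reject H₀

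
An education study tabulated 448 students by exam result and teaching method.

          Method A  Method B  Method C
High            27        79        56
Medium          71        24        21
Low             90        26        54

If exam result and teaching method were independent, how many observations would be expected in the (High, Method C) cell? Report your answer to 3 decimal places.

Row total (High) = 162; column total (Method C) = 131; grand total N = 448.
Expected count = (row total × column total) / N = 162 × 131 / 448 = 47.371.

47.371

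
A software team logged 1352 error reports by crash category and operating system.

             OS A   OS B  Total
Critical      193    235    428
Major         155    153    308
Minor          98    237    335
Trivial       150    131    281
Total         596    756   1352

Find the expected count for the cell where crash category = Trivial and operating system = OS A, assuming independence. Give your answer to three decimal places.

123.873

Row total (Trivial) = 281; column total (OS A) = 596; grand total N = 1352.
Expected count = (row total × column total) / N = 281 × 596 / 1352 = 123.873.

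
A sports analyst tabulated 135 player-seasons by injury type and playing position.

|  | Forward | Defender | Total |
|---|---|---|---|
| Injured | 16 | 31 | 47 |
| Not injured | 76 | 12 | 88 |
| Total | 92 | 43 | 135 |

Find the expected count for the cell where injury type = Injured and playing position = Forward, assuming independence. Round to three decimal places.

32.030

Row total (Injured) = 47; column total (Forward) = 92; grand total N = 135.
Expected count = (row total × column total) / N = 47 × 92 / 135 = 32.030.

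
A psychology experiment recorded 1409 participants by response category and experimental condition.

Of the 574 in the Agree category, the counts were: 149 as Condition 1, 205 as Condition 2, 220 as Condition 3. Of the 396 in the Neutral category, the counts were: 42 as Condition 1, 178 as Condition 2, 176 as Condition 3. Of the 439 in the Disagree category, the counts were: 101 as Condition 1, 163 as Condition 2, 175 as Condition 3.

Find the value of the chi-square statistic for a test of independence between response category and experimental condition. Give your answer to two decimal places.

36.08

Row totals: 574, 396, 439. Column totals: 292, 546, 571. Grand total N = 1409.
Expected counts (row total × column total / N):
  Agree, Condition 1: 574×292/1409 = 118.955
  Agree, Condition 2: 574×546/1409 = 222.430
  Agree, Condition 3: 574×571/1409 = 232.615
  Neutral, Condition 1: 396×292/1409 = 82.067
  Neutral, Condition 2: 396×546/1409 = 153.454
  Neutral, Condition 3: 396×571/1409 = 160.480
  Disagree, Condition 1: 439×292/1409 = 90.978
  Disagree, Condition 2: 439×546/1409 = 170.116
  Disagree, Condition 3: 439×571/1409 = 177.906
Contributions (O − E)²/E:
  (149 − 118.955)²/118.955 = 7.5886
  (205 − 222.430)²/222.430 = 1.3658
  (220 − 232.615)²/232.615 = 0.6841
  (42 − 82.067)²/82.067 = 19.5616
  (178 − 153.454)²/153.454 = 3.9263
  (176 − 160.480)²/160.480 = 1.5009
  (101 − 90.978)²/90.978 = 1.1040
  (163 − 170.116)²/170.116 = 0.2977
  (175 − 177.906)²/177.906 = 0.0475
χ² = 7.5886 + 1.3658 + 0.6841 + 19.5616 + 3.9263 + 1.5009 + 1.1040 + 0.2977 + 0.0475 = 36.08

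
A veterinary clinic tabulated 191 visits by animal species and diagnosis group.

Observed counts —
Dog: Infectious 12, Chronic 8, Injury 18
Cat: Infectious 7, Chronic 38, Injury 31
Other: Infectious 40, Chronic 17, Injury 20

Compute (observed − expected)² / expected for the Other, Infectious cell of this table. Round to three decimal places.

Row total (Other) = 77; column total (Infectious) = 59; N = 191.
Expected count E = 77 × 59 / 191 = 23.7853.
Contribution = (O − E)²/E = (40 − 23.7853)² / 23.7853 = 11.054.

11.054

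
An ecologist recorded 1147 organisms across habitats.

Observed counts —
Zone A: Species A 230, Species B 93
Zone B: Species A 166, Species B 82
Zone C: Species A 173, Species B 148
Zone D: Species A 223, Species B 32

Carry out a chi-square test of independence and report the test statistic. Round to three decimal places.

Row totals: 323, 248, 321, 255. Column totals: 792, 355. Grand total N = 1147.
Expected counts (row total × column total / N):
  Zone A, Species A: 323×792/1147 = 223.0305
  Zone A, Species B: 323×355/1147 = 99.9695
  Zone B, Species A: 248×792/1147 = 171.2432
  Zone B, Species B: 248×355/1147 = 76.7568
  Zone C, Species A: 321×792/1147 = 221.6495
  Zone C, Species B: 321×355/1147 = 99.3505
  Zone D, Species A: 255×792/1147 = 176.0767
  Zone D, Species B: 255×355/1147 = 78.9233
Contributions (O − E)²/E:
  (230 − 223.0305)²/223.0305 = 0.2178
  (93 − 99.9695)²/99.9695 = 0.4859
  (166 − 171.2432)²/171.2432 = 0.1605
  (82 − 76.7568)²/76.7568 = 0.3582
  (173 − 221.6495)²/221.6495 = 10.6780
  (148 − 99.3505)²/99.3505 = 23.8225
  (223 − 176.0767)²/176.0767 = 12.5048
  (32 − 78.9233)²/78.9233 = 27.8979
χ² = 0.2178 + 0.4859 + 0.1605 + 0.3582 + 10.6780 + 23.8225 + 12.5048 + 27.8979 = 76.126

76.126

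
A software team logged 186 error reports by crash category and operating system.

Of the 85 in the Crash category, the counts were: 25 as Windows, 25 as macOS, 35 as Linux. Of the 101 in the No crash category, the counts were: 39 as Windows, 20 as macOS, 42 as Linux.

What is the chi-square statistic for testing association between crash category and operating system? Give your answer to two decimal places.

2.90

Row totals: 85, 101. Column totals: 64, 45, 77. Grand total N = 186.
Expected counts (row total × column total / N):
  Crash, Windows: 85×64/186 = 29.2473
  Crash, macOS: 85×45/186 = 20.5645
  Crash, Linux: 85×77/186 = 35.1882
  No crash, Windows: 101×64/186 = 34.7527
  No crash, macOS: 101×45/186 = 24.4355
  No crash, Linux: 101×77/186 = 41.8118
Contributions (O − E)²/E:
  (25 − 29.2473)²/29.2473 = 0.6168
  (25 − 20.5645)²/20.5645 = 0.9567
  (35 − 35.1882)²/35.1882 = 0.0010
  (39 − 34.7527)²/34.7527 = 0.5191
  (20 − 24.4355)²/24.4355 = 0.8051
  (42 − 41.8118)²/41.8118 = 0.0008
χ² = 0.6168 + 0.9567 + 0.0010 + 0.5191 + 0.8051 + 0.0008 = 2.90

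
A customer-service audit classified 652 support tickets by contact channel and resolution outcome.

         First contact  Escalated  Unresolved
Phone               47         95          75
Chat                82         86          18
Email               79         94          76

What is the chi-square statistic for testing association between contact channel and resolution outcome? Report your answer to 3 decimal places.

Row totals: 217, 186, 249. Column totals: 208, 275, 169. Grand total N = 652.
Expected counts (row total × column total / N):
  Phone, First contact: 217×208/652 = 69.22699
  Phone, Escalated: 217×275/652 = 91.52607
  Phone, Unresolved: 217×169/652 = 56.24693
  Chat, First contact: 186×208/652 = 59.33742
  Chat, Escalated: 186×275/652 = 78.45092
  Chat, Unresolved: 186×169/652 = 48.21166
  Email, First contact: 249×208/652 = 79.43558
  Email, Escalated: 249×275/652 = 105.02301
  Email, Unresolved: 249×169/652 = 64.54141
Contributions (O − E)²/E:
  (47 − 69.22699)²/69.22699 = 7.1365
  (95 − 91.52607)²/91.52607 = 0.1319
  (75 − 56.24693)²/56.24693 = 6.2524
  (82 − 59.33742)²/59.33742 = 8.6555
  (86 − 78.45092)²/78.45092 = 0.7264
  (18 − 48.21166)²/48.21166 = 18.9320
  (79 − 79.43558)²/79.43558 = 0.0024
  (94 − 105.02301)²/105.02301 = 1.1570
  (76 − 64.54141)²/64.54141 = 2.0343
χ² = 7.1365 + 0.1319 + 6.2524 + 8.6555 + 0.7264 + 18.9320 + 0.0024 + 1.1570 + 2.0343 = 45.028

45.028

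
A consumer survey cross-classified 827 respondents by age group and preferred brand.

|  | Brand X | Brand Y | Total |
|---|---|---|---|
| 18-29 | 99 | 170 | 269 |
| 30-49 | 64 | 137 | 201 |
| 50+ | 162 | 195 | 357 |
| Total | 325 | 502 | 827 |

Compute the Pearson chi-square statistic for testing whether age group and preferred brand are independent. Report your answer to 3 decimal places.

Grand total N = 827.
Expected counts (row total × column total / N):
  18-29, Brand X: 269×325/827 = 105.7134
  18-29, Brand Y: 269×502/827 = 163.2866
  30-49, Brand X: 201×325/827 = 78.9903
  30-49, Brand Y: 201×502/827 = 122.0097
  50+, Brand X: 357×325/827 = 140.2963
  50+, Brand Y: 357×502/827 = 216.7037
Contributions (O − E)²/E:
  (99 − 105.7134)²/105.7134 = 0.4263
  (170 − 163.2866)²/163.2866 = 0.2760
  (64 − 78.9903)²/78.9903 = 2.8448
  (137 − 122.0097)²/122.0097 = 1.8417
  (162 − 140.2963)²/140.2963 = 3.3575
  (195 − 216.7037)²/216.7037 = 2.1737
χ² = 0.4263 + 0.2760 + 2.8448 + 1.8417 + 3.3575 + 2.1737 = 10.920

10.920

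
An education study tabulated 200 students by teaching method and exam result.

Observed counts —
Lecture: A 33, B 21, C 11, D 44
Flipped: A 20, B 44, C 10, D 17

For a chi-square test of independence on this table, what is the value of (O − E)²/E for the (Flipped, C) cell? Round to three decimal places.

0.021

Row total (Flipped) = 91; column total (C) = 21; N = 200.
Expected count E = 91 × 21 / 200 = 9.5550.
Contribution = (O − E)²/E = (10 − 9.5550)² / 9.5550 = 0.021.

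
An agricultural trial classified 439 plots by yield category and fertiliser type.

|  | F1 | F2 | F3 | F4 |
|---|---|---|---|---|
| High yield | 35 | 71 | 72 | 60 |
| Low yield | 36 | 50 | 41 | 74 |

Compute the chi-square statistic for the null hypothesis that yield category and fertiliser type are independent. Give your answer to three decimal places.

Row totals: 238, 201. Column totals: 71, 121, 113, 134. Grand total N = 439.
Expected counts (row total × column total / N):
  High yield, F1: 238×71/439 = 38.4920
  High yield, F2: 238×121/439 = 65.5991
  High yield, F3: 238×113/439 = 61.2620
  High yield, F4: 238×134/439 = 72.6469
  Low yield, F1: 201×71/439 = 32.5080
  Low yield, F2: 201×121/439 = 55.4009
  Low yield, F3: 201×113/439 = 51.7380
  Low yield, F4: 201×134/439 = 61.3531
Contributions (O − E)²/E:
  (35 − 38.4920)²/38.4920 = 0.3168
  (71 − 65.5991)²/65.5991 = 0.4447
  (72 − 61.2620)²/61.2620 = 1.8822
  (60 − 72.6469)²/72.6469 = 2.2017
  (36 − 32.5080)²/32.5080 = 0.3751
  (50 − 55.4009)²/55.4009 = 0.5265
  (41 − 51.7380)²/51.7380 = 2.2286
  (74 − 61.3531)²/61.3531 = 2.6069
χ² = 0.3168 + 0.4447 + 1.8822 + 2.2017 + 0.3751 + 0.5265 + 2.2286 + 2.6069 = 10.583

10.583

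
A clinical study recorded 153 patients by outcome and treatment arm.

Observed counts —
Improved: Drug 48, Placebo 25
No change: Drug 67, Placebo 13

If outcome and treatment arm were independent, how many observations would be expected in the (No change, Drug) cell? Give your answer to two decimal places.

60.13

Row total (No change) = 80; column total (Drug) = 115; grand total N = 153.
Expected count = (row total × column total) / N = 80 × 115 / 153 = 60.13.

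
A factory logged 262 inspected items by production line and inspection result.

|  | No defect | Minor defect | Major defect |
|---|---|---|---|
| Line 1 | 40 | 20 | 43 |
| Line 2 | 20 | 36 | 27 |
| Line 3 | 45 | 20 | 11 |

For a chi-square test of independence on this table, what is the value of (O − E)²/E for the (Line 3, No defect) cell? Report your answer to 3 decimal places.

Row total (Line 3) = 76; column total (No defect) = 105; N = 262.
Expected count E = 76 × 105 / 262 = 30.4580.
Contribution = (O − E)²/E = (45 − 30.4580)² / 30.4580 = 6.943.

6.943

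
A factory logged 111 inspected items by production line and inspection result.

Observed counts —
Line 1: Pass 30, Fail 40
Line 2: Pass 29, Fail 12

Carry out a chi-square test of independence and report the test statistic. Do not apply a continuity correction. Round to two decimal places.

8.07

Row totals: 70, 41. Column totals: 59, 52. Grand total N = 111.
Expected counts (row total × column total / N):
  Line 1, Pass: 70×59/111 = 37.207
  Line 1, Fail: 70×52/111 = 32.793
  Line 2, Pass: 41×59/111 = 21.793
  Line 2, Fail: 41×52/111 = 19.207
Contributions (O − E)²/E:
  (30 − 37.207)²/37.207 = 1.3960
  (40 − 32.793)²/32.793 = 1.5839
  (29 − 21.793)²/21.793 = 2.3834
  (12 − 19.207)²/19.207 = 2.7043
χ² = 1.3960 + 1.5839 + 2.3834 + 2.7043 = 8.07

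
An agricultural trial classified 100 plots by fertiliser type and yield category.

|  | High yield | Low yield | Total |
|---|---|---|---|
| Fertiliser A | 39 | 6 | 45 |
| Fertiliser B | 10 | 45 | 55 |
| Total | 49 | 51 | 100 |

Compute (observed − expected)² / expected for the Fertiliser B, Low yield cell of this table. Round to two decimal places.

Row total (Fertiliser B) = 55; column total (Low yield) = 51; N = 100.
Expected count E = 55 × 51 / 100 = 28.050.
Contribution = (O − E)²/E = (45 − 28.050)² / 28.050 = 10.24.

10.24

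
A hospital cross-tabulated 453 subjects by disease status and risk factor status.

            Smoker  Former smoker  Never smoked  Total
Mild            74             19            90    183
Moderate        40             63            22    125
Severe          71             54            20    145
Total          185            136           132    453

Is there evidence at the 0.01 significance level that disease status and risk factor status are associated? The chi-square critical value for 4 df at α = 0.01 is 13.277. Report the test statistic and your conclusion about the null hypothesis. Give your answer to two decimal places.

Grand total N = 453.
Expected counts (row total × column total / N):
  Mild, Smoker: 183×185/453 = 74.7351
  Mild, Former smoker: 183×136/453 = 54.9404
  Mild, Never smoked: 183×132/453 = 53.3245
  Moderate, Smoker: 125×185/453 = 51.0486
  Moderate, Former smoker: 125×136/453 = 37.5276
  Moderate, Never smoked: 125×132/453 = 36.4238
  Severe, Smoker: 145×185/453 = 59.2163
  Severe, Former smoker: 145×136/453 = 43.5320
  Severe, Never smoked: 145×132/453 = 42.2517
Contributions (O − E)²/E:
  (74 − 74.7351)²/74.7351 = 0.0072
  (19 − 54.9404)²/54.9404 = 23.5112
  (90 − 53.3245)²/53.3245 = 25.2247
  (40 − 51.0486)²/51.0486 = 2.3913
  (63 − 37.5276)²/37.5276 = 17.2898
  (22 − 36.4238)²/36.4238 = 5.7118
  (71 − 59.2163)²/59.2163 = 2.3449
  (54 − 43.5320)²/43.5320 = 2.5172
  (20 − 42.2517)²/42.2517 = 11.7188
χ² = 0.0072 + 23.5112 + 25.2247 + 2.3913 + 17.2898 + 5.7118 + 2.3449 + 2.5172 + 11.7188 = 90.72
df = (3−1)(3−1) = 4. Since 90.72 > 13.277, reject the null hypothesis of independence at α = 0.01.

90.72; reject H₀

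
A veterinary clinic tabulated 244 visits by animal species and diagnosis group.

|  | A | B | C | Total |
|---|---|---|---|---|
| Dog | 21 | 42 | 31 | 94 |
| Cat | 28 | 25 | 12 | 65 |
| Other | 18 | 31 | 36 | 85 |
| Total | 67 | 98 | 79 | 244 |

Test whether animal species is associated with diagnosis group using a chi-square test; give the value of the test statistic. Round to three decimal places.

Grand total N = 244.
Expected counts (row total × column total / N):
  Dog, A: 94×67/244 = 25.8115
  Dog, B: 94×98/244 = 37.7541
  Dog, C: 94×79/244 = 30.4344
  Cat, A: 65×67/244 = 17.8484
  Cat, B: 65×98/244 = 26.1066
  Cat, C: 65×79/244 = 21.0451
  Other, A: 85×67/244 = 23.3402
  Other, B: 85×98/244 = 34.1393
  Other, C: 85×79/244 = 27.5205
Contributions (O − E)²/E:
  (21 − 25.8115)²/25.8115 = 0.8969
  (42 − 37.7541)²/37.7541 = 0.4775
  (31 − 30.4344)²/30.4344 = 0.0105
  (28 − 17.8484)²/17.8484 = 5.7739
  (25 − 26.1066)²/26.1066 = 0.0469
  (12 − 21.0451)²/21.0451 = 3.8875
  (18 − 23.3402)²/23.3402 = 1.2218
  (31 − 34.1393)²/34.1393 = 0.2887
  (36 − 27.5205)²/27.5205 = 2.6127
χ² = 0.8969 + 0.4775 + 0.0105 + 5.7739 + 0.0469 + 3.8875 + 1.2218 + 0.2887 + 2.6127 = 15.216

15.216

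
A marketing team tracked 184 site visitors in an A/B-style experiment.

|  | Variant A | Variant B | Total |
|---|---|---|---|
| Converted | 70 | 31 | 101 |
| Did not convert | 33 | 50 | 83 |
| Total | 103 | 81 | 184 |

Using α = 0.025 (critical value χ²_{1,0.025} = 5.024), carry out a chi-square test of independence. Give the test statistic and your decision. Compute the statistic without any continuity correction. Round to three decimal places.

Grand total N = 184.
Expected counts (row total × column total / N):
  Converted, Variant A: 101×103/184 = 56.53804
  Converted, Variant B: 101×81/184 = 44.46196
  Did not convert, Variant A: 83×103/184 = 46.46196
  Did not convert, Variant B: 83×81/184 = 36.53804
Contributions (O − E)²/E:
  (70 − 56.53804)²/56.53804 = 3.2054
  (31 − 44.46196)²/44.46196 = 4.0759
  (33 − 46.46196)²/46.46196 = 3.9005
  (50 − 36.53804)²/36.53804 = 4.9599
χ² = 3.2054 + 4.0759 + 3.9005 + 4.9599 = 16.142
df = (2−1)(2−1) = 1. Since 16.142 > 5.024, reject the null hypothesis of independence at α = 0.025.

16.142; reject H₀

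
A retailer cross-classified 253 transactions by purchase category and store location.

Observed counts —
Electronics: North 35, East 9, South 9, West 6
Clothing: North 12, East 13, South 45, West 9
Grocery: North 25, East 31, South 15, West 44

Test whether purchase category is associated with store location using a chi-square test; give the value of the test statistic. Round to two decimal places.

87.51

Row totals: 59, 79, 115. Column totals: 72, 53, 69, 59. Grand total N = 253.
Expected counts (row total × column total / N):
  Electronics, North: 59×72/253 = 16.791
  Electronics, East: 59×53/253 = 12.360
  Electronics, South: 59×69/253 = 16.091
  Electronics, West: 59×59/253 = 13.759
  Clothing, North: 79×72/253 = 22.482
  Clothing, East: 79×53/253 = 16.549
  Clothing, South: 79×69/253 = 21.545
  Clothing, West: 79×59/253 = 18.423
  Grocery, North: 115×72/253 = 32.727
  Grocery, East: 115×53/253 = 24.091
  Grocery, South: 115×69/253 = 31.364
  Grocery, West: 115×59/253 = 26.818
Contributions (O − E)²/E:
  (35 − 16.791)²/16.791 = 19.7468
  (9 − 12.360)²/12.360 = 0.9134
  (9 − 16.091)²/16.091 = 3.1249
  (6 − 13.759)²/13.759 = 4.3755
  (12 − 22.482)²/22.482 = 4.8871
  (13 − 16.549)²/16.549 = 0.7611
  (45 − 21.545)²/21.545 = 25.5343
  (9 − 18.423)²/18.423 = 4.8197
  (25 − 32.727)²/32.727 = 1.8244
  (31 − 24.091)²/24.091 = 1.9814
  (15 − 31.364)²/31.364 = 8.5378
  (44 − 26.818)²/26.818 = 11.0083
χ² = 19.7468 + 0.9134 + 3.1249 + 4.3755 + 4.8871 + 0.7611 + 25.5343 + 4.8197 + 1.8244 + 1.9814 + 8.5378 + 11.0083 = 87.51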